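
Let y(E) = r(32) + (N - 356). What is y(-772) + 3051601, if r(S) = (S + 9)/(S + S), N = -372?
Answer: 195255913/64 ≈ 3.0509e+6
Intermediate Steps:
r(S) = (9 + S)/(2*S) (r(S) = (9 + S)/((2*S)) = (9 + S)*(1/(2*S)) = (9 + S)/(2*S))
y(E) = -46551/64 (y(E) = (1/2)*(9 + 32)/32 + (-372 - 356) = (1/2)*(1/32)*41 - 728 = 41/64 - 728 = -46551/64)
y(-772) + 3051601 = -46551/64 + 3051601 = 195255913/64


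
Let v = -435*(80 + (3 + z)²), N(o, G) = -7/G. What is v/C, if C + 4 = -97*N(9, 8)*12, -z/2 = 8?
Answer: -216630/2029 ≈ -106.77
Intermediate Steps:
z = -16 (z = -2*8 = -16)
C = 2029/2 (C = -4 - (-679)/8*12 = -4 - 97*(-7/8)*12 = -4 + (679/8)*12 = -4 + 2037/2 = 2029/2 ≈ 1014.5)
v = -108315 (v = -435*(80 + (3 - 16)²) = -435*(80 + (-13)²) = -435*(80 + 169) = -435*249 = -108315)
v/C = -108315/2029/2 = -108315*2/2029 = -216630/2029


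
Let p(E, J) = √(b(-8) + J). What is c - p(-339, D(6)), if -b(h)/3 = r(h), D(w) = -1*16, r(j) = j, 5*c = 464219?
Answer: 464219/5 - 2*√2 ≈ 92841.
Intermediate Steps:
c = 464219/5 (c = (⅕)*464219 = 464219/5 ≈ 92844.)
D(w) = -16
b(h) = -3*h
p(E, J) = √(24 + J) (p(E, J) = √(-3*(-8) + J) = √(24 + J))
c - p(-339, D(6)) = 464219/5 - √(24 - 16) = 464219/5 - √8 = 464219/5 - 2*√2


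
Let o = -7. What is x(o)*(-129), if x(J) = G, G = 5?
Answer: -645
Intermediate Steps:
x(J) = 5
x(o)*(-129) = 5*(-129) = -645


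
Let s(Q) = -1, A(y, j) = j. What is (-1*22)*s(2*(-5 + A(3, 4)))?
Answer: 22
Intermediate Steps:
(-1*22)*s(2*(-5 + A(3, 4))) = -1*22*(-1) = -22*(-1) = 22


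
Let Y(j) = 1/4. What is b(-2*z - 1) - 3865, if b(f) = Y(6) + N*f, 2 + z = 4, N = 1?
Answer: -15479/4 ≈ -3869.8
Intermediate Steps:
Y(j) = 1/4
z = 2 (z = -2 + 4 = 2)
b(f) = 1/4 + f (b(f) = 1/4 + 1*f = 1/4 + f)
b(-2*z - 1) - 3865 = (1/4 + (-2*2 - 1)) - 3865 = (1/4 + (-4 - 1)) - 3865 = (1/4 - 5) - 3865 = -19/4 - 3865 = -15479/4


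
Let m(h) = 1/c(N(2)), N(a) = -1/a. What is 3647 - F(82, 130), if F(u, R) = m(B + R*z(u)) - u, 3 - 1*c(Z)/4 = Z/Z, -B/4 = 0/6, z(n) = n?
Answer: 29831/8 ≈ 3728.9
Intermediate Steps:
B = 0 (B = -0/6 = -4*0 = 0)
c(Z) = 8 (c(Z) = 12 - 4*Z/Z = 12 - 4*1 = 12 - 4 = 8)
m(h) = ⅛ (m(h) = 1/8 = ⅛)
F(u, R) = ⅛ - u
3647 - F(82, 130) = 3647 - (⅛ - 1*82) = 3647 - (⅛ - 82) = 3647 - 1*(-655/8) = 3647 + 655/8 = 29831/8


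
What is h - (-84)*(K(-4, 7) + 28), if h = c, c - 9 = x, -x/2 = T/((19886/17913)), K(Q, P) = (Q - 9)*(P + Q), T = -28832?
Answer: 507369771/9943 ≈ 51028.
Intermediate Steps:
K(Q, P) = (-9 + Q)*(P + Q)
x = 516467616/9943 (x = -(-57664)/(19886/17913) = -(-57664)/(19886*(1/17913)) = -(-57664)/19886/17913 = -(-57664)*17913/19886 = -2*(-258233808/9943) = 516467616/9943 ≈ 51943.)
c = 516557103/9943 (c = 9 + 516467616/9943 = 516557103/9943 ≈ 51952.)
h = 516557103/9943 ≈ 51952.
h - (-84)*(K(-4, 7) + 28) = 516557103/9943 - (-84)*(((-4)**2 - 9*7 - 9*(-4) + 7*(-4)) + 28) = 516557103/9943 - (-84)*((16 - 63 + 36 - 28) + 28) = 516557103/9943 - (-84)*(-39 + 28) = 516557103/9943 - (-84)*(-11) = 516557103/9943 - 1*924 = 516557103/9943 - 924 = 507369771/9943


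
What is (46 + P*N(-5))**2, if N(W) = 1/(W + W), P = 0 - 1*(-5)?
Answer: 8281/4 ≈ 2070.3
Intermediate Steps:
P = 5 (P = 0 + 5 = 5)
N(W) = 1/(2*W)
(46 + P*N(-5))**2 = (46 + 5*((1/2)/(-5)))**2 = (46 + 5*((1/2)*(-1/5)))**2 = (46 + 5*(-1/10))**2 = (46 - 1/2)**2 = (91/2)**2 = 8281/4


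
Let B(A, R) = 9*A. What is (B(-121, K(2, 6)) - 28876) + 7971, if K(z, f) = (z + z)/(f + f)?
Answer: -21994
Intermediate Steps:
K(z, f) = z/f (K(z, f) = (2*z)/((2*f)) = (2*z)*(1/(2*f)) = z/f)
(B(-121, K(2, 6)) - 28876) + 7971 = (9*(-121) - 28876) + 7971 = (-1089 - 28876) + 7971 = -29965 + 7971 = -21994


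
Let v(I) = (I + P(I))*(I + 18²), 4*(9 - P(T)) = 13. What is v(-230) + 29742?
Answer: 17325/2 ≈ 8662.5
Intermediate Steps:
P(T) = 23/4 (P(T) = 9 - ¼*13 = 9 - 13/4 = 23/4)
v(I) = (324 + I)*(23/4 + I) (v(I) = (I + 23/4)*(I + 18²) = (23/4 + I)*(I + 324) = (23/4 + I)*(324 + I) = (324 + I)*(23/4 + I))
v(-230) + 29742 = (1863 + (-230)² + (1319/4)*(-230)) + 29742 = (1863 + 52900 - 151685/2) + 29742 = -42159/2 + 29742 = 17325/2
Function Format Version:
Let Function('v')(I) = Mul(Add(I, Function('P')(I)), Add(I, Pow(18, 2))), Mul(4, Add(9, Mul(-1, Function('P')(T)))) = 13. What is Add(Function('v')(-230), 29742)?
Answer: Rational(17325, 2) ≈ 8662.5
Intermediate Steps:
Function('P')(T) = Rational(23, 4) (Function('P')(T) = Add(9, Mul(Rational(-1, 4), 13)) = Add(9, Rational(-13, 4)) = Rational(23, 4))
Function('v')(I) = Mul(Add(324, I), Add(Rational(23, 4), I)) (Function('v')(I) = Mul(Add(I, Rational(23, 4)), Add(I, Pow(18, 2))) = Mul(Add(Rational(23, 4), I), Add(I, 324)) = Mul(Add(Rational(23, 4), I), Add(324, I)) = Mul(Add(324, I), Add(Rational(23, 4), I)))
Add(Function('v')(-230), 29742) = Add(Add(1863, Pow(-230, 2), Mul(Rational(1319, 4), -230)), 29742) = Add(Add(1863, 52900, Rational(-151685, 2)), 29742) = Add(Rational(-42159, 2), 29742) = Rational(17325, 2)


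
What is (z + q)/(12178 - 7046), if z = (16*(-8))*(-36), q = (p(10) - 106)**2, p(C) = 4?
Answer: 3753/1283 ≈ 2.9252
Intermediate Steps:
q = 10404 (q = (4 - 106)**2 = (-102)**2 = 10404)
z = 4608 (z = -128*(-36) = 4608)
(z + q)/(12178 - 7046) = (4608 + 10404)/(12178 - 7046) = 15012/5132 = 15012*(1/5132) = 3753/1283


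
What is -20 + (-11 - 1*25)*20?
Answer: -740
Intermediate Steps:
-20 + (-11 - 1*25)*20 = -20 + (-11 - 25)*20 = -20 - 36*20 = -20 - 720 = -740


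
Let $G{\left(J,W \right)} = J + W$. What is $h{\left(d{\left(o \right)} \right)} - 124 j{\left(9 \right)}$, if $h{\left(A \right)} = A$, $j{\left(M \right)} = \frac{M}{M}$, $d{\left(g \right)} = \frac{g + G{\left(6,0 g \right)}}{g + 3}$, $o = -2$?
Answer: $-120$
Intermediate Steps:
$d{\left(g \right)} = \frac{6 + g}{3 + g}$ ($d{\left(g \right)} = \frac{g + \left(6 + 0 g\right)}{g + 3} = \frac{g + \left(6 + 0\right)}{3 + g} = \frac{g + 6}{3 + g} = \frac{6 + g}{3 + g}$)
$j{\left(M \right)} = 1$
$h{\left(d{\left(o \right)} \right)} - 124 j{\left(9 \right)} = \frac{6 - 2}{3 - 2} - 124 = 1^{-1} \cdot 4 - 124 = 1 \cdot 4 - 124 = 4 - 124 = -120$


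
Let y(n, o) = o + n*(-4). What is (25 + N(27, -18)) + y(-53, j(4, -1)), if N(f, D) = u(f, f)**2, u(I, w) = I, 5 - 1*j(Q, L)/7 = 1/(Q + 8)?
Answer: 12005/12 ≈ 1000.4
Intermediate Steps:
j(Q, L) = 35 - 7/(8 + Q) (j(Q, L) = 35 - 7/(Q + 8) = 35 - 7/(8 + Q))
N(f, D) = f**2
y(n, o) = o - 4*n
(25 + N(27, -18)) + y(-53, j(4, -1)) = (25 + 27**2) + (7*(39 + 5*4)/(8 + 4) - 4*(-53)) = (25 + 729) + (7*(39 + 20)/12 + 212) = 754 + (7*(1/12)*59 + 212) = 754 + (413/12 + 212) = 754 + 2957/12 = 12005/12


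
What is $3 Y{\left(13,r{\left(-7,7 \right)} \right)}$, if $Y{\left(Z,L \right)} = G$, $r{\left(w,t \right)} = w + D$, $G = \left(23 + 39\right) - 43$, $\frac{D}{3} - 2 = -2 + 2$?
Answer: $57$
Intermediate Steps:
$D = 6$ ($D = 6 + 3 \left(-2 + 2\right) = 6 + 3 \cdot 0 = 6 + 0 = 6$)
$G = 19$ ($G = 62 - 43 = 19$)
$r{\left(w,t \right)} = 6 + w$ ($r{\left(w,t \right)} = w + 6 = 6 + w$)
$Y{\left(Z,L \right)} = 19$
$3 Y{\left(13,r{\left(-7,7 \right)} \right)} = 3 \cdot 19 = 57$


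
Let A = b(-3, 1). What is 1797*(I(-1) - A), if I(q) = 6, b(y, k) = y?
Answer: 16173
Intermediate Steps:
A = -3
1797*(I(-1) - A) = 1797*(6 - 1*(-3)) = 1797*(6 + 3) = 1797*9 = 16173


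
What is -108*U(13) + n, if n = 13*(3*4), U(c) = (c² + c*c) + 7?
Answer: -37104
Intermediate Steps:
U(c) = 7 + 2*c² (U(c) = (c² + c²) + 7 = 2*c² + 7 = 7 + 2*c²)
n = 156 (n = 13*12 = 156)
-108*U(13) + n = -108*(7 + 2*13²) + 156 = -108*(7 + 2*169) + 156 = -108*(7 + 338) + 156 = -108*345 + 156 = -37260 + 156 = -37104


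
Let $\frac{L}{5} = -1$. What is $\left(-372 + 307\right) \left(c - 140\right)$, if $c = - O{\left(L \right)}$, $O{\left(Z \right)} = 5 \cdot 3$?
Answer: $10075$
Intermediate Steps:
$L = -5$ ($L = 5 \left(-1\right) = -5$)
$O{\left(Z \right)} = 15$
$c = -15$ ($c = \left(-1\right) 15 = -15$)
$\left(-372 + 307\right) \left(c - 140\right) = \left(-372 + 307\right) \left(-15 - 140\right) = \left(-65\right) \left(-155\right) = 10075$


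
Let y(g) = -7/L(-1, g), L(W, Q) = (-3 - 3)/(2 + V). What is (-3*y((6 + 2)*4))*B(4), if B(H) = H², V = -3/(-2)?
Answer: -196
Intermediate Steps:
V = 3/2 (V = -3*(-½) = 3/2 ≈ 1.5000)
L(W, Q) = -12/7 (L(W, Q) = (-3 - 3)/(2 + 3/2) = -6/7/2 = -6*2/7 = -12/7)
y(g) = 49/12 (y(g) = -7/(-12/7) = -7*(-7/12) = 49/12)
(-3*y((6 + 2)*4))*B(4) = -3*49/12*4² = -49/4*16 = -196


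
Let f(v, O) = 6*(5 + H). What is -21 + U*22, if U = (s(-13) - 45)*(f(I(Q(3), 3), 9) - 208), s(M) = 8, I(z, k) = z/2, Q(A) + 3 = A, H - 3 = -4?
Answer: 149755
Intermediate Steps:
H = -1 (H = 3 - 4 = -1)
Q(A) = -3 + A
I(z, k) = z/2 (I(z, k) = z*(1/2) = z/2)
f(v, O) = 24 (f(v, O) = 6*(5 - 1) = 6*4 = 24)
U = 6808 (U = (8 - 45)*(24 - 208) = -37*(-184) = 6808)
-21 + U*22 = -21 + 6808*22 = -21 + 149776 = 149755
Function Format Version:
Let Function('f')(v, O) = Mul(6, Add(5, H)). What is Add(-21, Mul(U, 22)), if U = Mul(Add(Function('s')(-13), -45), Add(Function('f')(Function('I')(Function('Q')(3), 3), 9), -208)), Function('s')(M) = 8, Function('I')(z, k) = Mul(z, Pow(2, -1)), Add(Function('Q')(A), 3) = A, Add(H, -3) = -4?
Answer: 149755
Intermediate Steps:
H = -1 (H = Add(3, -4) = -1)
Function('Q')(A) = Add(-3, A)
Function('I')(z, k) = Mul(Rational(1, 2), z) (Function('I')(z, k) = Mul(z, Rational(1, 2)) = Mul(Rational(1, 2), z))
Function('f')(v, O) = 24 (Function('f')(v, O) = Mul(6, Add(5, -1)) = Mul(6, 4) = 24)
U = 6808 (U = Mul(Add(8, -45), Add(24, -208)) = Mul(-37, -184) = 6808)
Add(-21, Mul(U, 22)) = Add(-21, Mul(6808, 22)) = Add(-21, 149776) = 149755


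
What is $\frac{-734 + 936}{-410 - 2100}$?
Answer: $- \frac{101}{1255} \approx -0.080478$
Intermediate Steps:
$\frac{-734 + 936}{-410 - 2100} = \frac{202}{-2510} = 202 \left(- \frac{1}{2510}\right) = - \frac{101}{1255}$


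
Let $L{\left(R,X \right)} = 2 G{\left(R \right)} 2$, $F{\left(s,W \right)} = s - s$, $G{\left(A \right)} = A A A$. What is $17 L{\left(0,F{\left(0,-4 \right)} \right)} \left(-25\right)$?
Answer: $0$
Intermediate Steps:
$G{\left(A \right)} = A^{3}$ ($G{\left(A \right)} = A^{2} A = A^{3}$)
$F{\left(s,W \right)} = 0$
$L{\left(R,X \right)} = 4 R^{3}$ ($L{\left(R,X \right)} = 2 R^{3} \cdot 2 = 4 R^{3}$)
$17 L{\left(0,F{\left(0,-4 \right)} \right)} \left(-25\right) = 17 \cdot 4 \cdot 0^{3} \left(-25\right) = 17 \cdot 4 \cdot 0 \left(-25\right) = 17 \cdot 0 \left(-25\right) = 0 \left(-25\right) = 0$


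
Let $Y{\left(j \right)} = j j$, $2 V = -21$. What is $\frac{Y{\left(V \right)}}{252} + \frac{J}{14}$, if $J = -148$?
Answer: $- \frac{1135}{112} \approx -10.134$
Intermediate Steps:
$V = - \frac{21}{2}$ ($V = \frac{1}{2} \left(-21\right) = - \frac{21}{2} \approx -10.5$)
$Y{\left(j \right)} = j^{2}$
$\frac{Y{\left(V \right)}}{252} + \frac{J}{14} = \frac{\left(- \frac{21}{2}\right)^{2}}{252} - \frac{148}{14} = \frac{441}{4} \cdot \frac{1}{252} - \frac{74}{7} = \frac{7}{16} - \frac{74}{7} = - \frac{1135}{112}$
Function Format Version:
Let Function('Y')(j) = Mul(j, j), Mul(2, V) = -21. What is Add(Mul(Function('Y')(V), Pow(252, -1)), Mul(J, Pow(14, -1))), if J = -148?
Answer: Rational(-1135, 112) ≈ -10.134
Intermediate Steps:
V = Rational(-21, 2) (V = Mul(Rational(1, 2), -21) = Rational(-21, 2) ≈ -10.500)
Function('Y')(j) = Pow(j, 2)
Add(Mul(Function('Y')(V), Pow(252, -1)), Mul(J, Pow(14, -1))) = Add(Mul(Pow(Rational(-21, 2), 2), Pow(252, -1)), Mul(-148, Pow(14, -1))) = Add(Mul(Rational(441, 4), Rational(1, 252)), Mul(-148, Rational(1, 14))) = Add(Rational(7, 16), Rational(-74, 7)) = Rational(-1135, 112)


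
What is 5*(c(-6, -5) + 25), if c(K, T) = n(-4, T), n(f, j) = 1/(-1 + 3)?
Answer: 255/2 ≈ 127.50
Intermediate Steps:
n(f, j) = 1/2
c(K, T) = 1/2
5*(c(-6, -5) + 25) = 5*(1/2 + 25) = 5*(51/2) = 255/2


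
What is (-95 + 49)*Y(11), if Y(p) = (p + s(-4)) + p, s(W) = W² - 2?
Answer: -1656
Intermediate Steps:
s(W) = -2 + W²
Y(p) = 14 + 2*p (Y(p) = (p + (-2 + (-4)²)) + p = (p + (-2 + 16)) + p = (p + 14) + p = (14 + p) + p = 14 + 2*p)
(-95 + 49)*Y(11) = (-95 + 49)*(14 + 2*11) = -46*(14 + 22) = -46*36 = -1656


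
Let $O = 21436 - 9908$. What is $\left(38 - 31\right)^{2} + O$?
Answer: $11577$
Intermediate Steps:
$O = 11528$ ($O = 21436 - 9908 = 11528$)
$\left(38 - 31\right)^{2} + O = \left(38 - 31\right)^{2} + 11528 = 7^{2} + 11528 = 49 + 11528 = 11577$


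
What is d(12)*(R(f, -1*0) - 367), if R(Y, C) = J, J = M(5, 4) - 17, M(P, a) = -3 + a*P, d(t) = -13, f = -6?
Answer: 4771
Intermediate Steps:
M(P, a) = -3 + P*a
J = 0 (J = (-3 + 5*4) - 17 = (-3 + 20) - 17 = 17 - 17 = 0)
R(Y, C) = 0
d(12)*(R(f, -1*0) - 367) = -13*(0 - 367) = -13*(-367) = 4771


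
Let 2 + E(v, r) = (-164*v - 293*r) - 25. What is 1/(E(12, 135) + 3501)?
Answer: -1/38049 ≈ -2.6282e-5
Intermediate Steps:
E(v, r) = -27 - 293*r - 164*v (E(v, r) = -2 + ((-164*v - 293*r) - 25) = -2 + ((-293*r - 164*v) - 25) = -2 + (-25 - 293*r - 164*v) = -27 - 293*r - 164*v)
1/(E(12, 135) + 3501) = 1/((-27 - 293*135 - 164*12) + 3501) = 1/((-27 - 39555 - 1968) + 3501) = 1/(-41550 + 3501) = 1/(-38049) = -1/38049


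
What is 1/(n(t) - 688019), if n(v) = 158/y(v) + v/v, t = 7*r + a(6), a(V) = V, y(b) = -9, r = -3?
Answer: -9/6192320 ≈ -1.4534e-6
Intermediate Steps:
t = -15 (t = 7*(-3) + 6 = -21 + 6 = -15)
n(v) = -149/9 (n(v) = 158/(-9) + v/v = 158*(-1/9) + 1 = -158/9 + 1 = -149/9)
1/(n(t) - 688019) = 1/(-149/9 - 688019) = 1/(-6192320/9) = -9/6192320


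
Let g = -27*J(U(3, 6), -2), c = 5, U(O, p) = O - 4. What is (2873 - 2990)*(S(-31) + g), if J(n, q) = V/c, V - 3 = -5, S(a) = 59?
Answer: -40833/5 ≈ -8166.6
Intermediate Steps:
U(O, p) = -4 + O
V = -2 (V = 3 - 5 = -2)
J(n, q) = -⅖ (J(n, q) = -2/5 = -2*⅕ = -⅖)
g = 54/5 (g = -27*(-⅖) = 54/5 ≈ 10.800)
(2873 - 2990)*(S(-31) + g) = (2873 - 2990)*(59 + 54/5) = -117*349/5 = -40833/5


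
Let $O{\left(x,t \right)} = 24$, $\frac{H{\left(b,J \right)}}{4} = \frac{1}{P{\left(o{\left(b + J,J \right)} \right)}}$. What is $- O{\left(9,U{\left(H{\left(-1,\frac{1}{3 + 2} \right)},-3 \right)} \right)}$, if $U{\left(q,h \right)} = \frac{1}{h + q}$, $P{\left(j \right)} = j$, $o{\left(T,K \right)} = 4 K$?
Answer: $-24$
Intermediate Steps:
$H{\left(b,J \right)} = \frac{1}{J}$ ($H{\left(b,J \right)} = \frac{4}{4 J} = 4 \frac{1}{4 J} = \frac{1}{J}$)
$- O{\left(9,U{\left(H{\left(-1,\frac{1}{3 + 2} \right)},-3 \right)} \right)} = \left(-1\right) 24 = -24$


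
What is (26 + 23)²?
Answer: 2401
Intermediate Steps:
(26 + 23)² = 49² = 2401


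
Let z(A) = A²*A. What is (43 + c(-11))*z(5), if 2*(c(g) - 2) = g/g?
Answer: 11375/2 ≈ 5687.5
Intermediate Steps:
c(g) = 5/2 (c(g) = 2 + (g/g)/2 = 2 + (½)*1 = 2 + ½ = 5/2)
z(A) = A³
(43 + c(-11))*z(5) = (43 + 5/2)*5³ = (91/2)*125 = 11375/2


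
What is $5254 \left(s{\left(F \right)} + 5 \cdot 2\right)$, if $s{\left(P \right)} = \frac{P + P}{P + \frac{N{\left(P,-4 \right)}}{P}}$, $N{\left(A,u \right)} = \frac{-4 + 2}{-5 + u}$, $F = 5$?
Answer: $\frac{14290880}{227} \approx 62955.0$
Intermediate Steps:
$N{\left(A,u \right)} = - \frac{2}{-5 + u}$
$s{\left(P \right)} = \frac{2 P}{P + \frac{2}{9 P}}$ ($s{\left(P \right)} = \frac{P + P}{P + \frac{\left(-2\right) \frac{1}{-5 - 4}}{P}} = \frac{2 P}{P + \frac{\left(-2\right) \frac{1}{-9}}{P}} = \frac{2 P}{P + \frac{\left(-2\right) \left(- \frac{1}{9}\right)}{P}} = \frac{2 P}{P + \frac{2}{9 P}}$)
$5254 \left(s{\left(F \right)} + 5 \cdot 2\right) = 5254 \left(\frac{18 \cdot 5^{2}}{2 + 9 \cdot 5^{2}} + 5 \cdot 2\right) = 5254 \left(18 \cdot 25 \frac{1}{2 + 9 \cdot 25} + 10\right) = 5254 \left(18 \cdot 25 \frac{1}{2 + 225} + 10\right) = 5254 \left(18 \cdot 25 \cdot \frac{1}{227} + 10\right) = 5254 \left(\frac{450}{227} + 10\right) = 5254 \cdot \frac{2720}{227} = \frac{14290880}{227}$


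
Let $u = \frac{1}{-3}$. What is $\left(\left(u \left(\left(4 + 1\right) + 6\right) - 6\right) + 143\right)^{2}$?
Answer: $\frac{160000}{9} \approx 17778.0$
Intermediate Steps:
$u = - \frac{1}{3} \approx -0.33333$
$\left(\left(u \left(\left(4 + 1\right) + 6\right) - 6\right) + 143\right)^{2} = \left(\left(- \frac{\left(4 + 1\right) + 6}{3} - 6\right) + 143\right)^{2} = \left(\left(- \frac{5 + 6}{3} - 6\right) + 143\right)^{2} = \left(\left(\left(- \frac{1}{3}\right) 11 - 6\right) + 143\right)^{2} = \left(\left(- \frac{11}{3} - 6\right) + 143\right)^{2} = \left(- \frac{29}{3} + 143\right)^{2} = \left(\frac{400}{3}\right)^{2} = \frac{160000}{9}$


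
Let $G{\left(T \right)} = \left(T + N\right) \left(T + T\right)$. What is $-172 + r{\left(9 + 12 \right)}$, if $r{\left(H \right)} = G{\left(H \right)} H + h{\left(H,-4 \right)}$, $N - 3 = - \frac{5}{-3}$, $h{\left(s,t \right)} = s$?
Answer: $22487$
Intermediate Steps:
$N = \frac{14}{3}$ ($N = 3 - \frac{5}{-3} = 3 - - \frac{5}{3} = 3 + \frac{5}{3} = \frac{14}{3} \approx 4.6667$)
$G{\left(T \right)} = 2 T \left(\frac{14}{3} + T\right)$ ($G{\left(T \right)} = \left(T + \frac{14}{3}\right) \left(T + T\right) = \left(\frac{14}{3} + T\right) 2 T = 2 T \left(\frac{14}{3} + T\right)$)
$r{\left(H \right)} = H + \frac{2 H^{2} \left(14 + 3 H\right)}{3}$ ($r{\left(H \right)} = \frac{2 H \left(14 + 3 H\right)}{3} H + H = \frac{2 H^{2} \left(14 + 3 H\right)}{3} + H = H + \frac{2 H^{2} \left(14 + 3 H\right)}{3}$)
$-172 + r{\left(9 + 12 \right)} = -172 + \frac{\left(9 + 12\right) \left(3 + 2 \left(9 + 12\right) \left(14 + 3 \left(9 + 12\right)\right)\right)}{3} = -172 + \frac{1}{3} \cdot 21 \left(3 + 2 \cdot 21 \left(14 + 3 \cdot 21\right)\right) = -172 + \frac{1}{3} \cdot 21 \left(3 + 2 \cdot 21 \left(14 + 63\right)\right) = -172 + \frac{1}{3} \cdot 21 \left(3 + 2 \cdot 21 \cdot 77\right) = -172 + \frac{1}{3} \cdot 21 \left(3 + 3234\right) = -172 + \frac{1}{3} \cdot 21 \cdot 3237 = -172 + 22659 = 22487$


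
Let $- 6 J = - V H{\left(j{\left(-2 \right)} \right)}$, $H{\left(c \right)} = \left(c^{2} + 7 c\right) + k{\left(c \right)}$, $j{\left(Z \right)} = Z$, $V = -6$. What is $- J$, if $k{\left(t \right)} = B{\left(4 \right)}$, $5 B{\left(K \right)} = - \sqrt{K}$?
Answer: $- \frac{52}{5} \approx -10.4$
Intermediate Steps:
$B{\left(K \right)} = - \frac{\sqrt{K}}{5}$ ($B{\left(K \right)} = \frac{\left(-1\right) \sqrt{K}}{5} = - \frac{\sqrt{K}}{5}$)
$k{\left(t \right)} = - \frac{2}{5}$ ($k{\left(t \right)} = - \frac{\sqrt{4}}{5} = \left(- \frac{1}{5}\right) 2 = - \frac{2}{5}$)
$H{\left(c \right)} = - \frac{2}{5} + c^{2} + 7 c$ ($H{\left(c \right)} = \left(c^{2} + 7 c\right) - \frac{2}{5} = - \frac{2}{5} + c^{2} + 7 c$)
$J = \frac{52}{5}$ ($J = - \frac{\left(-1\right) \left(-6\right) \left(- \frac{2}{5} + \left(-2\right)^{2} + 7 \left(-2\right)\right)}{6} = - \frac{6 \left(- \frac{2}{5} + 4 - 14\right)}{6} = - \frac{6 \left(- \frac{52}{5}\right)}{6} = \left(- \frac{1}{6}\right) \left(- \frac{312}{5}\right) = \frac{52}{5} \approx 10.4$)
$- J = \left(-1\right) \frac{52}{5} = - \frac{52}{5}$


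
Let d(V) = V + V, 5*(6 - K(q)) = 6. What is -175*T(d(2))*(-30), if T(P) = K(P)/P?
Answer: 6300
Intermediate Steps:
K(q) = 24/5 (K(q) = 6 - ⅕*6 = 6 - 6/5 = 24/5)
d(V) = 2*V
T(P) = 24/(5*P)
-175*T(d(2))*(-30) = -840/(2*2)*(-30) = -840/4*(-30) = -175*6/5*(-30) = -210*(-30) = 6300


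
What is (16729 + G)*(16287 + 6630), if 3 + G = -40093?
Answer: -535501539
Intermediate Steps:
G = -40096 (G = -3 - 40093 = -40096)
(16729 + G)*(16287 + 6630) = (16729 - 40096)*(16287 + 6630) = -23367*22917 = -535501539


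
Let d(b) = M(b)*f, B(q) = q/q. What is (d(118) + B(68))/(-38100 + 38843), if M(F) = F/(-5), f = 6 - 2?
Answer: -467/3715 ≈ -0.12571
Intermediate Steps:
f = 4
M(F) = -F/5 (M(F) = F*(-1/5) = -F/5)
B(q) = 1
d(b) = -4*b/5 (d(b) = -b/5*4 = -4*b/5)
(d(118) + B(68))/(-38100 + 38843) = (-4/5*118 + 1)/(-38100 + 38843) = (-472/5 + 1)/743 = -467/5*1/743 = -467/3715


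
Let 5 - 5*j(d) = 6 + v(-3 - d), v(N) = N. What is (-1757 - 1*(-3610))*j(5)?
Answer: 12971/5 ≈ 2594.2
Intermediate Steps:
j(d) = ⅖ + d/5 (j(d) = 1 - (6 + (-3 - d))/5 = 1 - (3 - d)/5 = 1 + (-⅗ + d/5) = ⅖ + d/5)
(-1757 - 1*(-3610))*j(5) = (-1757 - 1*(-3610))*(⅖ + (⅕)*5) = (-1757 + 3610)*(⅖ + 1) = 1853*(7/5) = 12971/5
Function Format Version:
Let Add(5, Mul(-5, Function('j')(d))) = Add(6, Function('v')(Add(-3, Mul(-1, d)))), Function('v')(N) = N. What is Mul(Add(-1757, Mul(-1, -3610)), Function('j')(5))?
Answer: Rational(12971, 5) ≈ 2594.2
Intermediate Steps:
Function('j')(d) = Add(Rational(2, 5), Mul(Rational(1, 5), d)) (Function('j')(d) = Add(1, Mul(Rational(-1, 5), Add(6, Add(-3, Mul(-1, d))))) = Add(1, Mul(Rational(-1, 5), Add(3, Mul(-1, d)))) = Add(1, Add(Rational(-3, 5), Mul(Rational(1, 5), d))) = Add(Rational(2, 5), Mul(Rational(1, 5), d)))
Mul(Add(-1757, Mul(-1, -3610)), Function('j')(5)) = Mul(Add(-1757, Mul(-1, -3610)), Add(Rational(2, 5), Mul(Rational(1, 5), 5))) = Mul(Add(-1757, 3610), Add(Rational(2, 5), 1)) = Mul(1853, Rational(7, 5)) = Rational(12971, 5)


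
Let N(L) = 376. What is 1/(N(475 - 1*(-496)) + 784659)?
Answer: 1/785035 ≈ 1.2738e-6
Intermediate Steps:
1/(N(475 - 1*(-496)) + 784659) = 1/(376 + 784659) = 1/785035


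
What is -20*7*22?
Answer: -3080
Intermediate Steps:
-20*7*22 = -140*22 = -3080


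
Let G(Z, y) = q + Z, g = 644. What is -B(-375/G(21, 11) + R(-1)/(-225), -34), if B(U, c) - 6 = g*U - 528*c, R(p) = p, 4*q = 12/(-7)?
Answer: -5599151/900 ≈ -6221.3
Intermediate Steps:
q = -3/7 (q = (12/(-7))/4 = (12*(-⅐))/4 = (¼)*(-12/7) = -3/7 ≈ -0.42857)
G(Z, y) = -3/7 + Z
B(U, c) = 6 - 528*c + 644*U (B(U, c) = 6 + (644*U - 528*c) = 6 + (-528*c + 644*U) = 6 - 528*c + 644*U)
-B(-375/G(21, 11) + R(-1)/(-225), -34) = -(6 - 528*(-34) + 644*(-375/(-3/7 + 21) - 1/(-225))) = -(6 + 17952 + 644*(-375/144/7 - 1*(-1/225))) = -(6 + 17952 + 644*(-375*7/144 + 1/225)) = -(6 + 17952 + 644*(-875/48 + 1/225)) = -(6 + 17952 + 644*(-65609/3600)) = -(6 + 17952 - 10563049/900) = -1*5599151/900 = -5599151/900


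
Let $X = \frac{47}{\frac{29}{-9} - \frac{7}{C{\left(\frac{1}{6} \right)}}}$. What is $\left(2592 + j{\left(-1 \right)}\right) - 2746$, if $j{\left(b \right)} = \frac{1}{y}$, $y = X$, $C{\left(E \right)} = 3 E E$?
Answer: $- \frac{65927}{423} \approx -155.86$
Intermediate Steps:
$C{\left(E \right)} = 3 E^{2}$
$X = - \frac{423}{785}$ ($X = \frac{47}{\frac{29}{-9} - \frac{7}{3 \left(\frac{1}{6}\right)^{2}}} = \frac{47}{29 \left(- \frac{1}{9}\right) - \frac{7}{3 \left(\frac{1}{6}\right)^{2}}} = \frac{47}{- \frac{29}{9} - \frac{7}{3 \cdot \frac{1}{36}}} = \frac{47}{- \frac{29}{9} - 7 \frac{1}{\frac{1}{12}}} = \frac{47}{- \frac{29}{9} - 84} = \frac{47}{- \frac{785}{9}} = 47 \left(- \frac{9}{785}\right) = - \frac{423}{785} \approx -0.53885$)
$y = - \frac{423}{785} \approx -0.53885$
$j{\left(b \right)} = - \frac{785}{423}$ ($j{\left(b \right)} = \frac{1}{- \frac{423}{785}} = - \frac{785}{423}$)
$\left(2592 + j{\left(-1 \right)}\right) - 2746 = \left(2592 - \frac{785}{423}\right) - 2746 = \frac{1095631}{423} - 2746 = - \frac{65927}{423}$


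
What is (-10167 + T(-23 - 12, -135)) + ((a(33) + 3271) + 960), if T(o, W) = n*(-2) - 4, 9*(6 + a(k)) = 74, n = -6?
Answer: -53332/9 ≈ -5925.8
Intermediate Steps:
a(k) = 20/9 (a(k) = -6 + (1/9)*74 = -6 + 74/9 = 20/9)
T(o, W) = 8 (T(o, W) = -6*(-2) - 4 = 12 - 4 = 8)
(-10167 + T(-23 - 12, -135)) + ((a(33) + 3271) + 960) = (-10167 + 8) + ((20/9 + 3271) + 960) = -10159 + (29459/9 + 960) = -10159 + 38099/9 = -53332/9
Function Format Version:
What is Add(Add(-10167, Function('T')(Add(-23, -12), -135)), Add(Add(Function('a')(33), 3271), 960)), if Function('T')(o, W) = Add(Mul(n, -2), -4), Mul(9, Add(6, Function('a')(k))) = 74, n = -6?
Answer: Rational(-53332, 9) ≈ -5925.8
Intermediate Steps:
Function('a')(k) = Rational(20, 9) (Function('a')(k) = Add(-6, Mul(Rational(1, 9), 74)) = Add(-6, Rational(74, 9)) = Rational(20, 9))
Function('T')(o, W) = 8 (Function('T')(o, W) = Add(Mul(-6, -2), -4) = Add(12, -4) = 8)
Add(Add(-10167, Function('T')(Add(-23, -12), -135)), Add(Add(Function('a')(33), 3271), 960)) = Add(Add(-10167, 8), Add(Add(Rational(20, 9), 3271), 960)) = Add(-10159, Add(Rational(29459, 9), 960)) = Add(-10159, Rational(38099, 9)) = Rational(-53332, 9)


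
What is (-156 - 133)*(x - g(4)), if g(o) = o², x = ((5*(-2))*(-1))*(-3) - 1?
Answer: 13583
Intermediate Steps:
x = -31 (x = -10*(-1)*(-3) - 1 = 10*(-3) - 1 = -30 - 1 = -31)
(-156 - 133)*(x - g(4)) = (-156 - 133)*(-31 - 1*4²) = -289*(-31 - 1*16) = -289*(-31 - 16) = -289*(-47) = 13583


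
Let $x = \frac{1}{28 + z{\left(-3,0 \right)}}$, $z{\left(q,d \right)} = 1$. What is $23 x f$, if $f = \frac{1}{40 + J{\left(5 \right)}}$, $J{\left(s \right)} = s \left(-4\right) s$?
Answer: $- \frac{23}{1740} \approx -0.013218$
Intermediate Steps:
$J{\left(s \right)} = - 4 s^{2}$ ($J{\left(s \right)} = - 4 s s = - 4 s^{2}$)
$x = \frac{1}{29}$ ($x = \frac{1}{28 + 1} = \frac{1}{29} \approx 0.034483$)
$f = - \frac{1}{60}$ ($f = \frac{1}{40 - 4 \cdot 5^{2}} = \frac{1}{40 - 100} = \frac{1}{-60} = - \frac{1}{60} \approx -0.016667$)
$23 x f = 23 \cdot \frac{1}{29} \left(- \frac{1}{60}\right) = \frac{23}{29} \left(- \frac{1}{60}\right) = - \frac{23}{1740}$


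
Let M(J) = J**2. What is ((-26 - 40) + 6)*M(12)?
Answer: -8640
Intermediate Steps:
((-26 - 40) + 6)*M(12) = ((-26 - 40) + 6)*12**2 = (-66 + 6)*144 = -60*144 = -8640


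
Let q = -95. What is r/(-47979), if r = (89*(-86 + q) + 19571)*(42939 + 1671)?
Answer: -17159980/5331 ≈ -3218.9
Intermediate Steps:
r = 154439820 (r = (89*(-86 - 95) + 19571)*(42939 + 1671) = (89*(-181) + 19571)*44610 = (-16109 + 19571)*44610 = 3462*44610 = 154439820)
r/(-47979) = 154439820/(-47979) = 154439820*(-1/47979) = -17159980/5331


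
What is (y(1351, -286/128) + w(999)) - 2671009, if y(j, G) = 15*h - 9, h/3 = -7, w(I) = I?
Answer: -2670334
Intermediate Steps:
h = -21 (h = 3*(-7) = -21)
y(j, G) = -324 (y(j, G) = 15*(-21) - 9 = -315 - 9 = -324)
(y(1351, -286/128) + w(999)) - 2671009 = (-324 + 999) - 2671009 = 675 - 2671009 = -2670334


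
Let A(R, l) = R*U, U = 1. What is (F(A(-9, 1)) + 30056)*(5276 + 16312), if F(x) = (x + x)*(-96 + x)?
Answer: 689650248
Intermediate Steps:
A(R, l) = R (A(R, l) = R*1 = R)
F(x) = 2*x*(-96 + x) (F(x) = (2*x)*(-96 + x) = 2*x*(-96 + x))
(F(A(-9, 1)) + 30056)*(5276 + 16312) = (2*(-9)*(-96 - 9) + 30056)*(5276 + 16312) = (2*(-9)*(-105) + 30056)*21588 = (1890 + 30056)*21588 = 31946*21588 = 689650248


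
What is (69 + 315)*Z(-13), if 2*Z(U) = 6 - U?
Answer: 3648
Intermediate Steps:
Z(U) = 3 - U/2 (Z(U) = (6 - U)/2 = 3 - U/2)
(69 + 315)*Z(-13) = (69 + 315)*(3 - ½*(-13)) = 384*(3 + 13/2) = 384*(19/2) = 3648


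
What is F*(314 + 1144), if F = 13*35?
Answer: 663390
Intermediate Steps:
F = 455
F*(314 + 1144) = 455*(314 + 1144) = 455*1458 = 663390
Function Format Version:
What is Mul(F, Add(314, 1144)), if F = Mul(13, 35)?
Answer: 663390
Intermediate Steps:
F = 455
Mul(F, Add(314, 1144)) = Mul(455, Add(314, 1144)) = Mul(455, 1458) = 663390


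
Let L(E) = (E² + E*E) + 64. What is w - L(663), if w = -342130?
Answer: -1221332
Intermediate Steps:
L(E) = 64 + 2*E² (L(E) = (E² + E²) + 64 = 2*E² + 64 = 64 + 2*E²)
w - L(663) = -342130 - (64 + 2*663²) = -342130 - (64 + 2*439569) = -342130 - (64 + 879138) = -342130 - 1*879202 = -342130 - 879202 = -1221332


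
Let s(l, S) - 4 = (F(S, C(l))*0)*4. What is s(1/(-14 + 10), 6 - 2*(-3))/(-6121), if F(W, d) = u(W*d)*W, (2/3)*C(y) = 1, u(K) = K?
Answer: -4/6121 ≈ -0.00065349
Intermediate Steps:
C(y) = 3/2 (C(y) = (3/2)*1 = 3/2)
F(W, d) = d*W² (F(W, d) = (W*d)*W = d*W²)
s(l, S) = 4 (s(l, S) = 4 + ((3*S²/2)*0)*4 = 4 + 0*4 = 4 + 0 = 4)
s(1/(-14 + 10), 6 - 2*(-3))/(-6121) = 4/(-6121) = 4*(-1/6121) = -4/6121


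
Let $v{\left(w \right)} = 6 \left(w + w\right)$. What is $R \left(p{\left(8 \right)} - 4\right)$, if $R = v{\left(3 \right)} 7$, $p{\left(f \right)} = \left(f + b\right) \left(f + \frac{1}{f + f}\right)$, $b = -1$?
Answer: $\frac{52857}{4} \approx 13214.0$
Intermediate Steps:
$v{\left(w \right)} = 12 w$ ($v{\left(w \right)} = 6 \cdot 2 w = 12 w$)
$p{\left(f \right)} = \left(-1 + f\right) \left(f + \frac{1}{2 f}\right)$ ($p{\left(f \right)} = \left(f - 1\right) \left(f + \frac{1}{f + f}\right) = \left(-1 + f\right) \left(f + \frac{1}{2 f}\right)$)
$R = 252$ ($R = 12 \cdot 3 \cdot 7 = 36 \cdot 7 = 252$)
$R \left(p{\left(8 \right)} - 4\right) = 252 \left(\left(\frac{1}{2} + 8^{2} - 8 - \frac{1}{2 \cdot 8}\right) - 4\right) = 252 \left(\left(\frac{1}{2} + 64 - 8 - \frac{1}{16}\right) - 4\right) = 252 \left(\frac{903}{16} - 4\right) = 252 \cdot \frac{839}{16} = \frac{52857}{4}$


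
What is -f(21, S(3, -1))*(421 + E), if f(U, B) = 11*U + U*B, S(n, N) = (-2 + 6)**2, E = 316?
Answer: -417879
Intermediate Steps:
S(n, N) = 16 (S(n, N) = 4**2 = 16)
f(U, B) = 11*U + B*U
-f(21, S(3, -1))*(421 + E) = -21*(11 + 16)*(421 + 316) = -21*27*737 = -567*737 = -1*417879 = -417879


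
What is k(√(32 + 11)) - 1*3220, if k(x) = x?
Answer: -3220 + √43 ≈ -3213.4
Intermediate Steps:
k(√(32 + 11)) - 1*3220 = √(32 + 11) - 1*3220 = √43 - 3220 = -3220 + √43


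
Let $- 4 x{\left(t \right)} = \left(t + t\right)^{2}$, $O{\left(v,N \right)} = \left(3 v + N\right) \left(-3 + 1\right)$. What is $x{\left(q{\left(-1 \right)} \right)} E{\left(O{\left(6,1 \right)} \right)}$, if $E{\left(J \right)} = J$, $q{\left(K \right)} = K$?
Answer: $38$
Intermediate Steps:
$O{\left(v,N \right)} = - 6 v - 2 N$ ($O{\left(v,N \right)} = \left(N + 3 v\right) \left(-2\right) = - 6 v - 2 N$)
$x{\left(t \right)} = - t^{2}$ ($x{\left(t \right)} = - \frac{\left(t + t\right)^{2}}{4} = - \frac{\left(2 t\right)^{2}}{4} = - \frac{4 t^{2}}{4} = - t^{2}$)
$x{\left(q{\left(-1 \right)} \right)} E{\left(O{\left(6,1 \right)} \right)} = - \left(-1\right)^{2} \left(\left(-6\right) 6 - 2\right) = \left(-1\right) 1 \left(-36 - 2\right) = \left(-1\right) \left(-38\right) = 38$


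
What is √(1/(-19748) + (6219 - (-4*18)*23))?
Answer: √767780018563/9874 ≈ 88.741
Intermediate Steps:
√(1/(-19748) + (6219 - (-4*18)*23)) = √(-1/19748 + (6219 - (-72)*23)) = √(-1/19748 + (6219 - 1*(-1656))) = √(-1/19748 + (6219 + 1656)) = √(-1/19748 + 7875) = √(155515499/19748) = √767780018563/9874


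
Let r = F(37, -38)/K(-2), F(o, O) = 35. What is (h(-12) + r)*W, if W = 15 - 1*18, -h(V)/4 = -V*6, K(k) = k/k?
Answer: 759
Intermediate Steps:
K(k) = 1
h(V) = 24*V (h(V) = -4*(-V)*6 = -(-24)*V = 24*V)
W = -3 (W = 15 - 18 = -3)
r = 35 (r = 35/1 = 35*1 = 35)
(h(-12) + r)*W = (24*(-12) + 35)*(-3) = (-288 + 35)*(-3) = -253*(-3) = 759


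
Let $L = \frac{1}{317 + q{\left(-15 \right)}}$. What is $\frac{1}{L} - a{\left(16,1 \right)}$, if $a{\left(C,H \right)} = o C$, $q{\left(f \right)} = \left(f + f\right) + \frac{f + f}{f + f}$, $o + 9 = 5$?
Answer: $352$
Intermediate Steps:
$o = -4$ ($o = -9 + 5 = -4$)
$q{\left(f \right)} = 1 + 2 f$ ($q{\left(f \right)} = 2 f + \frac{2 f}{2 f} = 2 f + 2 f \frac{1}{2 f} = 2 f + 1 = 1 + 2 f$)
$a{\left(C,H \right)} = - 4 C$
$L = \frac{1}{288}$ ($L = \frac{1}{317 + \left(1 + 2 \left(-15\right)\right)} = \frac{1}{317 + \left(1 - 30\right)} = \frac{1}{317 - 29} = \frac{1}{288} \approx 0.0034722$)
$\frac{1}{L} - a{\left(16,1 \right)} = \frac{1}{\frac{1}{288}} - \left(-4\right) 16 = 288 - -64 = 288 + 64 = 352$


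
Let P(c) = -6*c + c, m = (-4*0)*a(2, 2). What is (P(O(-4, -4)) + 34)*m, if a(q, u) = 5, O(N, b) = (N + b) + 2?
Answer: 0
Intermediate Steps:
O(N, b) = 2 + N + b
m = 0 (m = -4*0*5 = 0*5 = 0)
P(c) = -5*c
(P(O(-4, -4)) + 34)*m = (-5*(2 - 4 - 4) + 34)*0 = (-5*(-6) + 34)*0 = (30 + 34)*0 = 64*0 = 0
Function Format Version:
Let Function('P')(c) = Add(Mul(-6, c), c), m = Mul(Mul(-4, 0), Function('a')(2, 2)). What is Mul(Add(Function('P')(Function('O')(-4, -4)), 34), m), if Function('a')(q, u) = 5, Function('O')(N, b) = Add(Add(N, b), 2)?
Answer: 0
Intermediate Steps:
Function('O')(N, b) = Add(2, N, b)
m = 0 (m = Mul(Mul(-4, 0), 5) = Mul(0, 5) = 0)
Function('P')(c) = Mul(-5, c)
Mul(Add(Function('P')(Function('O')(-4, -4)), 34), m) = Mul(Add(Mul(-5, Add(2, -4, -4)), 34), 0) = Mul(Add(Mul(-5, -6), 34), 0) = Mul(Add(30, 34), 0) = Mul(64, 0) = 0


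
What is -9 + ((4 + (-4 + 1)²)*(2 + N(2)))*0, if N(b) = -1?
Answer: -9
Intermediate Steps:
-9 + ((4 + (-4 + 1)²)*(2 + N(2)))*0 = -9 + ((4 + (-4 + 1)²)*(2 - 1))*0 = -9 + ((4 + (-3)²)*1)*0 = -9 + ((4 + 9)*1)*0 = -9 + (13*1)*0 = -9 + 13*0 = -9 + 0 = -9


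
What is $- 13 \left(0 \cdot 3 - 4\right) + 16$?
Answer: $68$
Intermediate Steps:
$- 13 \left(0 \cdot 3 - 4\right) + 16 = - 13 \left(0 - 4\right) + 16 = \left(-13\right) \left(-4\right) + 16 = 52 + 16 = 68$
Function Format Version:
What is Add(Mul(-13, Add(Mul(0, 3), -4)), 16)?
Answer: 68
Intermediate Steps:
Add(Mul(-13, Add(Mul(0, 3), -4)), 16) = Add(Mul(-13, Add(0, -4)), 16) = Add(Mul(-13, -4), 16) = Add(52, 16) = 68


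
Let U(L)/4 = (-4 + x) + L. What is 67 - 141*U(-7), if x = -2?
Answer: 7399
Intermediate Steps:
U(L) = -24 + 4*L (U(L) = 4*((-4 - 2) + L) = 4*(-6 + L) = -24 + 4*L)
67 - 141*U(-7) = 67 - 141*(-24 + 4*(-7)) = 67 - 141*(-24 - 28) = 67 - 141*(-52) = 67 + 7332 = 7399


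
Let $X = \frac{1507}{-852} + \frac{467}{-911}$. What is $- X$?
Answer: $\frac{1770761}{776172} \approx 2.2814$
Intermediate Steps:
$X = - \frac{1770761}{776172}$ ($X = 1507 \left(- \frac{1}{852}\right) + 467 \left(- \frac{1}{911}\right) = - \frac{1507}{852} - \frac{467}{911} = - \frac{1770761}{776172} \approx -2.2814$)
$- X = \left(-1\right) \left(- \frac{1770761}{776172}\right) = \frac{1770761}{776172}$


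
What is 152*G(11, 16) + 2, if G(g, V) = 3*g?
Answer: 5018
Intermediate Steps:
152*G(11, 16) + 2 = 152*(3*11) + 2 = 152*33 + 2 = 5016 + 2 = 5018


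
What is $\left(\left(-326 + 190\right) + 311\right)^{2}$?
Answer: $30625$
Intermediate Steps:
$\left(\left(-326 + 190\right) + 311\right)^{2} = \left(-136 + 311\right)^{2} = 175^{2} = 30625$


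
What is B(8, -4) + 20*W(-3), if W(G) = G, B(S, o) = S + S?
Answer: -44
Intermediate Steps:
B(S, o) = 2*S
B(8, -4) + 20*W(-3) = 2*8 + 20*(-3) = 16 - 60 = -44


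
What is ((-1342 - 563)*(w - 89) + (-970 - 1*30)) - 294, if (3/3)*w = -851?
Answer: 1789406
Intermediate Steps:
w = -851
((-1342 - 563)*(w - 89) + (-970 - 1*30)) - 294 = ((-1342 - 563)*(-851 - 89) + (-970 - 1*30)) - 294 = (-1905*(-940) + (-970 - 30)) - 294 = (1790700 - 1000) - 294 = 1789700 - 294 = 1789406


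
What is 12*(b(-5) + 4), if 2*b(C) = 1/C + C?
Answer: 84/5 ≈ 16.800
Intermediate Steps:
b(C) = C/2 + 1/(2*C) (b(C) = (1/C + C)/2 = (C + 1/C)/2 = C/2 + 1/(2*C))
12*(b(-5) + 4) = 12*((½)*(1 + (-5)²)/(-5) + 4) = 12*((½)*(-⅕)*(1 + 25) + 4) = 12*((½)*(-⅕)*26 + 4) = 12*(-13/5 + 4) = 12*(7/5) = 84/5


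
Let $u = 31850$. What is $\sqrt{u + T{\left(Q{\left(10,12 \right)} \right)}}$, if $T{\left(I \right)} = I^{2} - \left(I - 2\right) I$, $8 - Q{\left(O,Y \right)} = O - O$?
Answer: $\sqrt{31866} \approx 178.51$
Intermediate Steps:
$Q{\left(O,Y \right)} = 8$ ($Q{\left(O,Y \right)} = 8 - \left(O - O\right) = 8 - 0 = 8 + 0 = 8$)
$T{\left(I \right)} = I^{2} - I \left(-2 + I\right)$ ($T{\left(I \right)} = I^{2} - \left(-2 + I\right) I = I^{2} - I \left(-2 + I\right)$)
$\sqrt{u + T{\left(Q{\left(10,12 \right)} \right)}} = \sqrt{31850 + 2 \cdot 8} = \sqrt{31850 + 16} = \sqrt{31866}$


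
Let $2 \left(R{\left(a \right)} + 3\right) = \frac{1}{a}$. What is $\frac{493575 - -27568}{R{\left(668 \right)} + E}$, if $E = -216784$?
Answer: $- \frac{696247048}{289627431} \approx -2.4039$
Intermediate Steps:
$R{\left(a \right)} = -3 + \frac{1}{2 a}$
$\frac{493575 - -27568}{R{\left(668 \right)} + E} = \frac{493575 - -27568}{\left(-3 + \frac{1}{2 \cdot 668}\right) - 216784} = \frac{493575 + \left(-178282 + 205850\right)}{\left(-3 + \frac{1}{2} \cdot \frac{1}{668}\right) - 216784} = \frac{493575 + 27568}{\left(-3 + \frac{1}{1336}\right) - 216784} = \frac{521143}{- \frac{4007}{1336} - 216784} = \frac{521143}{- \frac{289627431}{1336}} = 521143 \left(- \frac{1336}{289627431}\right) = - \frac{696247048}{289627431}$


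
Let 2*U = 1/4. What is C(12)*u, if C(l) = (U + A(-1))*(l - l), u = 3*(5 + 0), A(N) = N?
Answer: 0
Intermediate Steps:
U = 1/8 (U = (1/4)/2 = (1*(1/4))/2 = (1/2)*(1/4) = 1/8 ≈ 0.12500)
u = 15 (u = 3*5 = 15)
C(l) = 0 (C(l) = (1/8 - 1)*(l - l) = -7/8*0 = 0)
C(12)*u = 0*15 = 0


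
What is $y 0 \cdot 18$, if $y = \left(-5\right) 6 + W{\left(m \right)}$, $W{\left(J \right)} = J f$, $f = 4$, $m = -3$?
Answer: $0$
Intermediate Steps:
$W{\left(J \right)} = 4 J$ ($W{\left(J \right)} = J 4 = 4 J$)
$y = -42$ ($y = \left(-5\right) 6 + 4 \left(-3\right) = -30 - 12 = -42$)
$y 0 \cdot 18 = \left(-42\right) 0 \cdot 18 = 0 \cdot 18 = 0$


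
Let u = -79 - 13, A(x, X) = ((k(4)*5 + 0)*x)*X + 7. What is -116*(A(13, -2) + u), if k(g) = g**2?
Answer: 251140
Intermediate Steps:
A(x, X) = 7 + 80*X*x (A(x, X) = ((4**2*5 + 0)*x)*X + 7 = ((16*5 + 0)*x)*X + 7 = ((80 + 0)*x)*X + 7 = (80*x)*X + 7 = 80*X*x + 7 = 7 + 80*X*x)
u = -92
-116*(A(13, -2) + u) = -116*((7 + 80*(-2)*13) - 92) = -116*((7 - 2080) - 92) = -116*(-2073 - 92) = -116*(-2165) = 251140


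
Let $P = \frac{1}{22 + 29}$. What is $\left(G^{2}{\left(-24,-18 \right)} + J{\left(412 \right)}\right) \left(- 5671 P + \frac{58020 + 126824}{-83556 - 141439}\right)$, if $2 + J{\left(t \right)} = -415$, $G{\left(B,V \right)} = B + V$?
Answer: $- \frac{33948987433}{224995} \approx -1.5089 \cdot 10^{5}$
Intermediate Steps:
$P = \frac{1}{51} \approx 0.019608$
$J{\left(t \right)} = -417$ ($J{\left(t \right)} = -2 - 415 = -417$)
$\left(G^{2}{\left(-24,-18 \right)} + J{\left(412 \right)}\right) \left(- 5671 P + \frac{58020 + 126824}{-83556 - 141439}\right) = \left(\left(-24 - 18\right)^{2} - 417\right) \left(\left(-5671\right) \frac{1}{51} + \frac{58020 + 126824}{-83556 - 141439}\right) = \left(\left(-42\right)^{2} - 417\right) \left(- \frac{5671}{51} + \frac{184844}{-224995}\right) = \left(1764 - 417\right) \left(- \frac{5671}{51} + 184844 \left(- \frac{1}{224995}\right)\right) = 1347 \left(- \frac{5671}{51} - \frac{184844}{224995}\right) = 1347 \left(- \frac{75610217}{674985}\right) = - \frac{33948987433}{224995}$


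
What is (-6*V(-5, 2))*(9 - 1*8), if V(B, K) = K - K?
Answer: 0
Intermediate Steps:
V(B, K) = 0
(-6*V(-5, 2))*(9 - 1*8) = (-6*0)*(9 - 1*8) = 0*(9 - 8) = 0*1 = 0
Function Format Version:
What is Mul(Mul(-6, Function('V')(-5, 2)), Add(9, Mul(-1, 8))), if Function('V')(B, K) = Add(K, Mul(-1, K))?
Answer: 0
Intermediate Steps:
Function('V')(B, K) = 0
Mul(Mul(-6, Function('V')(-5, 2)), Add(9, Mul(-1, 8))) = Mul(Mul(-6, 0), Add(9, Mul(-1, 8))) = Mul(0, Add(9, -8)) = Mul(0, 1) = 0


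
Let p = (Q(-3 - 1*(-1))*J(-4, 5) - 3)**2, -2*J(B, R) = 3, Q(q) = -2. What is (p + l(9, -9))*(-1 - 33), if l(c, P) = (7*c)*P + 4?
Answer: 19142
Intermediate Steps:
l(c, P) = 4 + 7*P*c (l(c, P) = 7*P*c + 4 = 4 + 7*P*c)
J(B, R) = -3/2 (J(B, R) = -1/2*3 = -3/2)
p = 0 (p = (-2*(-3/2) - 3)**2 = (3 - 3)**2 = 0**2 = 0)
(p + l(9, -9))*(-1 - 33) = (0 + (4 + 7*(-9)*9))*(-1 - 33) = (0 + (4 - 567))*(-34) = (0 - 563)*(-34) = -563*(-34) = 19142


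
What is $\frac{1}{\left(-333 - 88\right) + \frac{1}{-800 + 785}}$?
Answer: $- \frac{15}{6316} \approx -0.0023749$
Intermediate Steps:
$\frac{1}{\left(-333 - 88\right) + \frac{1}{-800 + 785}} = \frac{1}{\left(-333 - 88\right) + \frac{1}{-15}} = \frac{1}{-421 - \frac{1}{15}} = \frac{1}{- \frac{6316}{15}} = - \frac{15}{6316}$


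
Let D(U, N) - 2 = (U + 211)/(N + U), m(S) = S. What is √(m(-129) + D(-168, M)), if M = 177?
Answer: 10*I*√11/3 ≈ 11.055*I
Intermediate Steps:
D(U, N) = 2 + (211 + U)/(N + U) (D(U, N) = 2 + (U + 211)/(N + U) = 2 + (211 + U)/(N + U))
√(m(-129) + D(-168, M)) = √(-129 + (211 + 2*177 + 3*(-168))/(177 - 168)) = √(-129 + (211 + 354 - 504)/9) = √(-129 + (⅑)*61) = √(-129 + 61/9) = √(-1100/9) = 10*I*√11/3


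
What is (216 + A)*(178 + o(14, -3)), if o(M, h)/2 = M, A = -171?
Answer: 9270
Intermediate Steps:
o(M, h) = 2*M
(216 + A)*(178 + o(14, -3)) = (216 - 171)*(178 + 2*14) = 45*(178 + 28) = 45*206 = 9270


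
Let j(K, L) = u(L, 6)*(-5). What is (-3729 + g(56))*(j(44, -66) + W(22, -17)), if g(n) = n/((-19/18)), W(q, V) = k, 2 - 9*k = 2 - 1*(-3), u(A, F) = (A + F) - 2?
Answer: -22252337/19 ≈ -1.1712e+6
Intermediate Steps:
u(A, F) = -2 + A + F
k = -⅓ (k = 2/9 - (2 - 1*(-3))/9 = 2/9 - (2 + 3)/9 = 2/9 - ⅑*5 = 2/9 - 5/9 = -⅓ ≈ -0.33333)
W(q, V) = -⅓
g(n) = -18*n/19 (g(n) = n/((-19*1/18)) = n/(-19/18) = n*(-18/19) = -18*n/19)
j(K, L) = -20 - 5*L (j(K, L) = (-2 + L + 6)*(-5) = (4 + L)*(-5) = -20 - 5*L)
(-3729 + g(56))*(j(44, -66) + W(22, -17)) = (-3729 - 18/19*56)*((-20 - 5*(-66)) - ⅓) = (-3729 - 1008/19)*((-20 + 330) - ⅓) = -71859*(310 - ⅓)/19 = -71859/19*929/3 = -22252337/19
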